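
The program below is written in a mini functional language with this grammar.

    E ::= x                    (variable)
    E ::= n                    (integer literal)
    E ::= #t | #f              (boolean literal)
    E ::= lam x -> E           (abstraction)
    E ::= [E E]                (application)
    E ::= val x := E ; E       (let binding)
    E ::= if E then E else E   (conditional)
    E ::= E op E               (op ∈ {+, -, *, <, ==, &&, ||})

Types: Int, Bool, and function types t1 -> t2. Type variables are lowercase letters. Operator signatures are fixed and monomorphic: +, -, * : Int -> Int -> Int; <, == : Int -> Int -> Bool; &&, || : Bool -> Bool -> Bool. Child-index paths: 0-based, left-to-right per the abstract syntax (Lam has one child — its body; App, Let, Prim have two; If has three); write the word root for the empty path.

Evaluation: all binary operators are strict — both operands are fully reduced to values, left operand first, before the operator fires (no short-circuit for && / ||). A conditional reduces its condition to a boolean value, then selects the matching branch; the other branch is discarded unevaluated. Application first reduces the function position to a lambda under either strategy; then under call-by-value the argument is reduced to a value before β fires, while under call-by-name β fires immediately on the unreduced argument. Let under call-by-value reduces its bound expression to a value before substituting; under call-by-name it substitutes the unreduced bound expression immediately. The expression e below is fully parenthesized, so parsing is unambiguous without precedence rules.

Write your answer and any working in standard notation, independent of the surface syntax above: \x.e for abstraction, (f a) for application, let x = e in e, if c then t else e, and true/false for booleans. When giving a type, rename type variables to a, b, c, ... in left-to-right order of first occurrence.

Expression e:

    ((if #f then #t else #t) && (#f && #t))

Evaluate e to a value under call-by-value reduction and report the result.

Working:
step 0: ((if false then true else true) && (false && true))
step 1: [if@0] (true && (false && true))
step 2: [delta@1] (true && false)
step 3: [delta@root] false

Answer: false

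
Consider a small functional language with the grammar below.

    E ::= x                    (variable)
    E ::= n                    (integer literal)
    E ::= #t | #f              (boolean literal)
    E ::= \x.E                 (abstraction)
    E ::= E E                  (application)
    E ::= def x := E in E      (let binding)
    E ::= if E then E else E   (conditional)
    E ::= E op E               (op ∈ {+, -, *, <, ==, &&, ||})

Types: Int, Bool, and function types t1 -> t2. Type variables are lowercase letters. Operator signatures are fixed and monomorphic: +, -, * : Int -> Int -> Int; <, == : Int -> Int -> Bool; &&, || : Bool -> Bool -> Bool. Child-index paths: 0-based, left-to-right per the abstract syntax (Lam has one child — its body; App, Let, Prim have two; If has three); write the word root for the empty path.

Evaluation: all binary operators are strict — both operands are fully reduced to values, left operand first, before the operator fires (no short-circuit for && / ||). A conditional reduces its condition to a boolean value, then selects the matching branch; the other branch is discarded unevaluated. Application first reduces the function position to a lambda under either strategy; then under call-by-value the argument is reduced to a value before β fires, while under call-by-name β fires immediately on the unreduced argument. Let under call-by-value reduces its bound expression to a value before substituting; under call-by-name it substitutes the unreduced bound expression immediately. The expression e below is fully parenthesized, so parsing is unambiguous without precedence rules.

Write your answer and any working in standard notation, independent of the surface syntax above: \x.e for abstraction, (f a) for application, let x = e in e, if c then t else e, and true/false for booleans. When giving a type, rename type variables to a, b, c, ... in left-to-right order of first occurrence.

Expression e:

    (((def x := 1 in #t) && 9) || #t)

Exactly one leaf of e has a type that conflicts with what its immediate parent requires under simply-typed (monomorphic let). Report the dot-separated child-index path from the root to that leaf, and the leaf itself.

Trace:
let x : Int
  unify Bool ~ Bool
  unify Int ~ Bool
  FAIL: mismatch Int ~ Bool

Answer: 0.1 : 9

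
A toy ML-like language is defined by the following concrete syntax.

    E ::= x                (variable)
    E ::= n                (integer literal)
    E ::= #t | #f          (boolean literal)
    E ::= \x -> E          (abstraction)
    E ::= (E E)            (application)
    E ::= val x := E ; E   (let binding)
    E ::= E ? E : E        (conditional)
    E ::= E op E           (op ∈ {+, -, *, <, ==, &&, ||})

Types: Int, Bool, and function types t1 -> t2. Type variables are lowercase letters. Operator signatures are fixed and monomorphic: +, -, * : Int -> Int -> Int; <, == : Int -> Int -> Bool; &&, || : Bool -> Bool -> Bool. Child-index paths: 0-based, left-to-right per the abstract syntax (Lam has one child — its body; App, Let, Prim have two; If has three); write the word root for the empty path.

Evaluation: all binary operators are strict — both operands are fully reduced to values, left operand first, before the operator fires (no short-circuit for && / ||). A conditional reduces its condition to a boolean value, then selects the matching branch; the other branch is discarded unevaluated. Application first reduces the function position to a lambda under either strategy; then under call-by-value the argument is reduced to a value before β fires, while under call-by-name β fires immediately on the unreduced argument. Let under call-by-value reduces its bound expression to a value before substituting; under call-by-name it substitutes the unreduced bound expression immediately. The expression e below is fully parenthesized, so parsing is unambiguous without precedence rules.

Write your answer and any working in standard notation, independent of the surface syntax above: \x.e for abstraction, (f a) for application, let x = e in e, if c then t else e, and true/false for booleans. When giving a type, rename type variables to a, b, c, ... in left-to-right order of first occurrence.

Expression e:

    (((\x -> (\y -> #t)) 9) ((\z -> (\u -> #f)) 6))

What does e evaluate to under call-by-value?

Answer: true

Working:
step 0: (((\x.(\y.true)) 9) ((\z.(\u.false)) 6))
step 1: [beta@0] ((\y.true) ((\z.(\u.false)) 6))
step 2: [beta@1] ((\y.true) (\u.false))
step 3: [beta@root] true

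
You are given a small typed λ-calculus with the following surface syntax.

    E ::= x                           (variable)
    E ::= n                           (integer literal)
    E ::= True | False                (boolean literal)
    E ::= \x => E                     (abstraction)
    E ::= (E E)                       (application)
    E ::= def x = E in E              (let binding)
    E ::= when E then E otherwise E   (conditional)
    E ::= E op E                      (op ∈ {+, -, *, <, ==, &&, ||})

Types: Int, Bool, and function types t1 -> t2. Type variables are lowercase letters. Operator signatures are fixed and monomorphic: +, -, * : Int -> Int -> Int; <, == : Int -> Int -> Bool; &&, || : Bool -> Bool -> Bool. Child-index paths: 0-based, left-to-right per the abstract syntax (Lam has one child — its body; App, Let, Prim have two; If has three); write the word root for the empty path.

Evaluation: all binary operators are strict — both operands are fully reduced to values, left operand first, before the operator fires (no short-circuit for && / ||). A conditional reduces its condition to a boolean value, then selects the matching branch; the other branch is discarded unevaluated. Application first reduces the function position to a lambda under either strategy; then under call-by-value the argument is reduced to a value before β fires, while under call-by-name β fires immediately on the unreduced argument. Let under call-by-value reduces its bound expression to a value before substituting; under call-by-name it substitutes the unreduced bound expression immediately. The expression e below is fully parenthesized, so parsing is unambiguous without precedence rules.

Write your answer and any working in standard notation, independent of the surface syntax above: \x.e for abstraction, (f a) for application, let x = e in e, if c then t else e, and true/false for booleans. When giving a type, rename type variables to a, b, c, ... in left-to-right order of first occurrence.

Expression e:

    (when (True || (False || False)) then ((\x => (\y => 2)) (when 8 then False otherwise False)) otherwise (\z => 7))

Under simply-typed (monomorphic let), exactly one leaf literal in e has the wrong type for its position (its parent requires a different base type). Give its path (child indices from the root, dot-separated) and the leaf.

Answer: 1.1.0 : 8

Working:
  unify Bool ~ Bool
  unify Bool ~ Bool
  unify Bool ~ Bool
  unify Bool ~ Bool
  unify Bool ~ Bool
\y._ : b -> Int
\x._ : a -> b -> Int
  unify Int ~ Bool
  FAIL: mismatch Int ~ Bool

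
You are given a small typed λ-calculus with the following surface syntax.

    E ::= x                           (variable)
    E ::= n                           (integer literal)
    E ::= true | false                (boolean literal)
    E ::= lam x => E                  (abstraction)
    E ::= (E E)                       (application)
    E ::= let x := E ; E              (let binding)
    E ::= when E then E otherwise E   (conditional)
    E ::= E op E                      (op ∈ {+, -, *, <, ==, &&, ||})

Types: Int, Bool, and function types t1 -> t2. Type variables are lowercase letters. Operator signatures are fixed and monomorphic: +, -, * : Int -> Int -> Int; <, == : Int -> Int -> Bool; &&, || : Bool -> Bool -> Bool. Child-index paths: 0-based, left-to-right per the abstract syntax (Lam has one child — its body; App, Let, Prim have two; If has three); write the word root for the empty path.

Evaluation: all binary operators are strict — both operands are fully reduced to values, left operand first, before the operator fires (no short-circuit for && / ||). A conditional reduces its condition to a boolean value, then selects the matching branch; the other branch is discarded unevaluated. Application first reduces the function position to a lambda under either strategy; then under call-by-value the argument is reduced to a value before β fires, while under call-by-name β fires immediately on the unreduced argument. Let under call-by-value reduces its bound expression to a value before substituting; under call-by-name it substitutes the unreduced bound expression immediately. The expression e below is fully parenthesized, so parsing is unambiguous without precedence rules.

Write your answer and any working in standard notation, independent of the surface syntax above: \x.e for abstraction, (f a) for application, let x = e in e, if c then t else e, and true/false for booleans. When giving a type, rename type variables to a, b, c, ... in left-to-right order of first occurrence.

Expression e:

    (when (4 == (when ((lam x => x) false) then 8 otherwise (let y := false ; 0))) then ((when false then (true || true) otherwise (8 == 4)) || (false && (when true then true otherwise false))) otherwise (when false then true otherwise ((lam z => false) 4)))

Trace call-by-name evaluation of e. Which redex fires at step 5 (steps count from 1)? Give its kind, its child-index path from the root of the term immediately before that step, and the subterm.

Answer: if at root : (if false then ((if false then (true || true) else (8 == 4)) || (false && (if true then true else false))) else (if false then true else ((\z.false) 4)))

Working:
step 0: (if (4 == (if ((\x.x) false) then 8 else (let y = false in 0))) then ((if false then (true || true) else (8 == 4)) || (false && (if true then true else false))) else (if false then true else ((\z.false) 4)))
step 1: [beta@0.1.0] (if (4 == (if false then 8 else (let y = false in 0))) then ((if false then (true || true) else (8 == 4)) || (false && (if true then true else false))) else (if false then true else ((\z.false) 4)))
step 2: [if@0.1] (if (4 == (let y = false in 0)) then ((if false then (true || true) else (8 == 4)) || (false && (if true then true else false))) else (if false then true else ((\z.false) 4)))
step 3: [let@0.1] (if (4 == 0) then ((if false then (true || true) else (8 == 4)) || (false && (if true then true else false))) else (if false then true else ((\z.false) 4)))
step 4: [delta@0] (if false then ((if false then (true || true) else (8 == 4)) || (false && (if true then true else false))) else (if false then true else ((\z.false) 4)))
step 5: [if@root] (if false then true else ((\z.false) 4))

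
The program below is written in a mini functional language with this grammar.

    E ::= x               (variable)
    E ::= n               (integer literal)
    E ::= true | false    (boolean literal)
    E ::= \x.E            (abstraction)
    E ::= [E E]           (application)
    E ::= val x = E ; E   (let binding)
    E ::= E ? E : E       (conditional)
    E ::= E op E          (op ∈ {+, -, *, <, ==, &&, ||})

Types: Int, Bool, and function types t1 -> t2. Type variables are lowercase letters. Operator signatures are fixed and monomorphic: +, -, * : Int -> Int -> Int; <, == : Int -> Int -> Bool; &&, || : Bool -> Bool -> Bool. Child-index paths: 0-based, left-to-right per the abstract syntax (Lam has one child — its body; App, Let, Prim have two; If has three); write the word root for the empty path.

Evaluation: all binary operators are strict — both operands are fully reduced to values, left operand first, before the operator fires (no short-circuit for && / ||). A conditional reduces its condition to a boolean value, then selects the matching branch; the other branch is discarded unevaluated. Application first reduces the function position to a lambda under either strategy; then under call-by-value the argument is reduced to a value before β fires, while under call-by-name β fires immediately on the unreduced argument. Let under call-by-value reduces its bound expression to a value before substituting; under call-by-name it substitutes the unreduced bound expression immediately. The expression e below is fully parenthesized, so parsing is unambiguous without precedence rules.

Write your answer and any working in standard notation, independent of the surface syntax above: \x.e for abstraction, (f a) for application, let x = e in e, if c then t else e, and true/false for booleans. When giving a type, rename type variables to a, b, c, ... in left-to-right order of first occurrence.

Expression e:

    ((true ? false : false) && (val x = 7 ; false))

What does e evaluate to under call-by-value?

Derivation:
step 0: ((if true then false else false) && (let x = 7 in false))
step 1: [if@0] (false && (let x = 7 in false))
step 2: [let@1] (false && false)
step 3: [delta@root] false

Answer: false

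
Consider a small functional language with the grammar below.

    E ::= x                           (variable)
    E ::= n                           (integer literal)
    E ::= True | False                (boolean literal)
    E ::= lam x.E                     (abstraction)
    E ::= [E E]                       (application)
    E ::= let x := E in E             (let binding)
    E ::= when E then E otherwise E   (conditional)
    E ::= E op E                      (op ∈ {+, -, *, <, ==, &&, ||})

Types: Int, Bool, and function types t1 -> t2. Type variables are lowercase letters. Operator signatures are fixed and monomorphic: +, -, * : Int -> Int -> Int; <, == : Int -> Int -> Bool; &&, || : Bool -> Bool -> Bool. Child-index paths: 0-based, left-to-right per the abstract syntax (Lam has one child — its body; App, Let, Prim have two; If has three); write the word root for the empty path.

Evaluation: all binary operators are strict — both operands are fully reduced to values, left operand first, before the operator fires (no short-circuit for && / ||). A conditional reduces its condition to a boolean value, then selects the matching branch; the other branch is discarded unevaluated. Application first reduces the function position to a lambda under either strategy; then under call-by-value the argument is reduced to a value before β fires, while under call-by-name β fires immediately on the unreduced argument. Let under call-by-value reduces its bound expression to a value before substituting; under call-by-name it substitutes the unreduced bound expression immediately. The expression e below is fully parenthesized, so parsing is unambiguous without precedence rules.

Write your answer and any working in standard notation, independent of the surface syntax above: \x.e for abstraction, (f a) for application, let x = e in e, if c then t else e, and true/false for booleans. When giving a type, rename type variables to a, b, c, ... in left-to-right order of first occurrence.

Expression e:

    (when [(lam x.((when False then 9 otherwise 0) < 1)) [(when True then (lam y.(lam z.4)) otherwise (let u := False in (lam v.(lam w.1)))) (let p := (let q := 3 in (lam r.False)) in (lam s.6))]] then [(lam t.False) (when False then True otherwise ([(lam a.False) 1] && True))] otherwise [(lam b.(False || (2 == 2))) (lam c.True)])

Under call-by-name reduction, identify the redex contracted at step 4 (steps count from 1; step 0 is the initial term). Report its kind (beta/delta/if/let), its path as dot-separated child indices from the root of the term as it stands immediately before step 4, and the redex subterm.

Answer: if at root : (if true then ((\t.false) (if false then true else (((\a.false) 1) && true))) else ((\b.(false || (2 == 2))) (\c.true)))

Trace:
step 0: (if ((\x.((if false then 9 else 0) < 1)) ((if true then (\y.(\z.4)) else (let u = false in (\v.(\w.1)))) (let p = (let q = 3 in (\r.false)) in (\s.6)))) then ((\t.false) (if false then true else (((\a.false) 1) && true))) else ((\b.(false || (2 == 2))) (\c.true)))
step 1: [beta@0] (if ((if false then 9 else 0) < 1) then ((\t.false) (if false then true else (((\a.false) 1) && true))) else ((\b.(false || (2 == 2))) (\c.true)))
step 2: [if@0.0] (if (0 < 1) then ((\t.false) (if false then true else (((\a.false) 1) && true))) else ((\b.(false || (2 == 2))) (\c.true)))
step 3: [delta@0] (if true then ((\t.false) (if false then true else (((\a.false) 1) && true))) else ((\b.(false || (2 == 2))) (\c.true)))
step 4: [if@root] ((\t.false) (if false then true else (((\a.false) 1) && true)))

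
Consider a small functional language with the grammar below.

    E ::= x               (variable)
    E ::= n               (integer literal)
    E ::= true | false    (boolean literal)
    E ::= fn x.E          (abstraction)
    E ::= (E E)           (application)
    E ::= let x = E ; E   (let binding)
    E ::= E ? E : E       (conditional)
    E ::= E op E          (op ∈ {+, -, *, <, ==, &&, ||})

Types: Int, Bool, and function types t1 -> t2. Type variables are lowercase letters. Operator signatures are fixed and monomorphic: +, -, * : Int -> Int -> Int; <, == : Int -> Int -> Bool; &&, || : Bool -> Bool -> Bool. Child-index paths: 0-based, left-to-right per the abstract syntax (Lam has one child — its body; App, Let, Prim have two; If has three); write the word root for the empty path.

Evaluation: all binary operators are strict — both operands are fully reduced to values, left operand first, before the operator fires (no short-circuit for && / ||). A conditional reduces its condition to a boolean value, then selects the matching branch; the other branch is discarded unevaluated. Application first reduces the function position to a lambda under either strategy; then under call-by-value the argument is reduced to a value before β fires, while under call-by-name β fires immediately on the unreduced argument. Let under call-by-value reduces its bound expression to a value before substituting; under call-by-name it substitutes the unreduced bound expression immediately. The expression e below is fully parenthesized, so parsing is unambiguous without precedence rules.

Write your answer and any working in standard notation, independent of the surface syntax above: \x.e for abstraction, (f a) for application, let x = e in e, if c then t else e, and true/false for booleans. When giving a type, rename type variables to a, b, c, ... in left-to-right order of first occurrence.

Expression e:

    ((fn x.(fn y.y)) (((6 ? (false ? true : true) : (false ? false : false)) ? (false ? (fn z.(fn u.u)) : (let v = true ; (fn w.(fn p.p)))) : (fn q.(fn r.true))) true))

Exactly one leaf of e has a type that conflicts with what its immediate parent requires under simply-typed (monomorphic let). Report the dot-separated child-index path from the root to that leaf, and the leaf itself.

Working:
y : b
\y._ : b -> b
\x._ : a -> b -> b
  unify Int ~ Bool
  FAIL: mismatch Int ~ Bool

Answer: 1.0.0.0 : 6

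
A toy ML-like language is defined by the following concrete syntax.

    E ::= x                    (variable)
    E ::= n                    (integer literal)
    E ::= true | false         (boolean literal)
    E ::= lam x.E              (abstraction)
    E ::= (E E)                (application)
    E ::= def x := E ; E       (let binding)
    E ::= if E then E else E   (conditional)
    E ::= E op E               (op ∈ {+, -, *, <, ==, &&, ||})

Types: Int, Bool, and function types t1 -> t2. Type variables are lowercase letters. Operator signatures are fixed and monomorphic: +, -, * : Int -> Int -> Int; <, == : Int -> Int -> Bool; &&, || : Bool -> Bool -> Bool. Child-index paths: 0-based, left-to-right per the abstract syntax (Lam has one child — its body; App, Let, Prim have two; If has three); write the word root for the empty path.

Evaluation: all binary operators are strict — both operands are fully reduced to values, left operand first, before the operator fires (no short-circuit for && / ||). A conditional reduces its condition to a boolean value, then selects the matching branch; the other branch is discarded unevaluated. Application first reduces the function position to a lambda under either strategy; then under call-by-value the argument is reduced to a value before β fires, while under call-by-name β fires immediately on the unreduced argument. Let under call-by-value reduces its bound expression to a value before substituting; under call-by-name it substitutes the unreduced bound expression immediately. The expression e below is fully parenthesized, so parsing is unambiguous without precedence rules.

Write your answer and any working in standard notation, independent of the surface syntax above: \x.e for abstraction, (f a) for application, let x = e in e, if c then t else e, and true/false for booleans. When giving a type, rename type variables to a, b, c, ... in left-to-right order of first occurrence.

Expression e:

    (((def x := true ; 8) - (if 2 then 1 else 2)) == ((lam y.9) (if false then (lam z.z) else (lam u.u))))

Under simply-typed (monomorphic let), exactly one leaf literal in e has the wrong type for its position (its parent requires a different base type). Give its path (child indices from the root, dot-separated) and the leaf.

Answer: 0.1.0 : 2

Trace:
let x : Bool
  unify Int ~ Int
  unify Int ~ Bool
  FAIL: mismatch Int ~ Bool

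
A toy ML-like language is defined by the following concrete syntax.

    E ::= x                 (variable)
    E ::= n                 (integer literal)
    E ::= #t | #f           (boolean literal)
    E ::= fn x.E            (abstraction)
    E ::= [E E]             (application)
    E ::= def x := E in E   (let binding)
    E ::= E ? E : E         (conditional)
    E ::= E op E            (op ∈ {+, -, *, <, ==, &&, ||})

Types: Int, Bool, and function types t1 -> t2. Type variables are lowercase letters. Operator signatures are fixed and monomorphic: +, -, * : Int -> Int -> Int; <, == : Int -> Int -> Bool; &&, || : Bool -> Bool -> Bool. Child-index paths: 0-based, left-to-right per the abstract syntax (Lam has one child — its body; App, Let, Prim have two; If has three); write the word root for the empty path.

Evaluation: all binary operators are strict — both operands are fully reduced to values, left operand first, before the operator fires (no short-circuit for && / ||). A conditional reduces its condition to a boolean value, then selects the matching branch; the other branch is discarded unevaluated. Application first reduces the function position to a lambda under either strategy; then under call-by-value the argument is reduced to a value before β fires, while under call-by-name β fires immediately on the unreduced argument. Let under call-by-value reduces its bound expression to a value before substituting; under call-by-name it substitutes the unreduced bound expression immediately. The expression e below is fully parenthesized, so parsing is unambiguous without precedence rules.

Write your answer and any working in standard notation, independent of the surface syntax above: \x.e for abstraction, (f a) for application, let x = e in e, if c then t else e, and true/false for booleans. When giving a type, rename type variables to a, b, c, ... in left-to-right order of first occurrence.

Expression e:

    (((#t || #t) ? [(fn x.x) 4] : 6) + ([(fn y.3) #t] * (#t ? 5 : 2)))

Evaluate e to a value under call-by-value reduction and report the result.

Answer: 19

Derivation:
step 0: ((if (true || true) then ((\x.x) 4) else 6) + (((\y.3) true) * (if true then 5 else 2)))
step 1: [delta@0.0] ((if true then ((\x.x) 4) else 6) + (((\y.3) true) * (if true then 5 else 2)))
step 2: [if@0] (((\x.x) 4) + (((\y.3) true) * (if true then 5 else 2)))
step 3: [beta@0] (4 + (((\y.3) true) * (if true then 5 else 2)))
step 4: [beta@1.0] (4 + (3 * (if true then 5 else 2)))
step 5: [if@1.1] (4 + (3 * 5))
step 6: [delta@1] (4 + 15)
step 7: [delta@root] 19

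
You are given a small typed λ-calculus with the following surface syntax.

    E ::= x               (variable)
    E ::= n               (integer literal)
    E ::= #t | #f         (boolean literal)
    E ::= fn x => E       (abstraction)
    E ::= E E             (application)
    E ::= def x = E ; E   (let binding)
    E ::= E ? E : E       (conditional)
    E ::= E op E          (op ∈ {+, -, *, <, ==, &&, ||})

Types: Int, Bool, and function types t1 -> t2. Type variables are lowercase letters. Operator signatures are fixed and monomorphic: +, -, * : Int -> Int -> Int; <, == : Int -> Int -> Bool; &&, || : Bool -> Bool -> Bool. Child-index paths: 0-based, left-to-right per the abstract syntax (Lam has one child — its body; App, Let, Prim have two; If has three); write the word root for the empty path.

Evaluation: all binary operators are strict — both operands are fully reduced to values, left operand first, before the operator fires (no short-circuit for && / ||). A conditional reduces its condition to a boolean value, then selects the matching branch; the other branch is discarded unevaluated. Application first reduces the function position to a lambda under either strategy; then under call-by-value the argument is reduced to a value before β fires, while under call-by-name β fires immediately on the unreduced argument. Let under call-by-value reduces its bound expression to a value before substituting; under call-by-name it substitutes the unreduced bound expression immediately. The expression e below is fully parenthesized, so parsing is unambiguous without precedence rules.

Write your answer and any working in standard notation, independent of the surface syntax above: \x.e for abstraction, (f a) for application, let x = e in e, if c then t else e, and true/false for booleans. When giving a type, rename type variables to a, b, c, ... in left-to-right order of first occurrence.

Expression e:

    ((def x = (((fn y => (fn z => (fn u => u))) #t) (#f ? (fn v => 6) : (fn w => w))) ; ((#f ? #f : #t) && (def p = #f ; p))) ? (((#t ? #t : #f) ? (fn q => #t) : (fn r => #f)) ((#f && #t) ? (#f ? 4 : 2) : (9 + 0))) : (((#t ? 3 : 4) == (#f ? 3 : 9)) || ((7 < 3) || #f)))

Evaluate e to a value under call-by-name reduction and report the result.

Answer: false

Derivation:
step 0: (if (let x = (((\y.(\z.(\u.u))) true) (if false then (\v.6) else (\w.w))) in ((if false then false else true) && (let p = false in p))) then ((if (if true then true else false) then (\q.true) else (\r.false)) (if (false && true) then (if false then 4 else 2) else (9 + 0))) else (((if true then 3 else 4) == (if false then 3 else 9)) || ((7 < 3) || false)))
step 1: [let@0] (if ((if false then false else true) && (let p = false in p)) then ((if (if true then true else false) then (\q.true) else (\r.false)) (if (false && true) then (if false then 4 else 2) else (9 + 0))) else (((if true then 3 else 4) == (if false then 3 else 9)) || ((7 < 3) || false)))
step 2: [if@0.0] (if (true && (let p = false in p)) then ((if (if true then true else false) then (\q.true) else (\r.false)) (if (false && true) then (if false then 4 else 2) else (9 + 0))) else (((if true then 3 else 4) == (if false then 3 else 9)) || ((7 < 3) || false)))
step 3: [let@0.1] (if (true && false) then ((if (if true then true else false) then (\q.true) else (\r.false)) (if (false && true) then (if false then 4 else 2) else (9 + 0))) else (((if true then 3 else 4) == (if false then 3 else 9)) || ((7 < 3) || false)))
step 4: [delta@0] (if false then ((if (if true then true else false) then (\q.true) else (\r.false)) (if (false && true) then (if false then 4 else 2) else (9 + 0))) else (((if true then 3 else 4) == (if false then 3 else 9)) || ((7 < 3) || false)))
step 5: [if@root] (((if true then 3 else 4) == (if false then 3 else 9)) || ((7 < 3) || false))
step 6: [if@0.0] ((3 == (if false then 3 else 9)) || ((7 < 3) || false))
step 7: [if@0.1] ((3 == 9) || ((7 < 3) || false))
step 8: [delta@0] (false || ((7 < 3) || false))
step 9: [delta@1.0] (false || (false || false))
step 10: [delta@1] (false || false)
step 11: [delta@root] false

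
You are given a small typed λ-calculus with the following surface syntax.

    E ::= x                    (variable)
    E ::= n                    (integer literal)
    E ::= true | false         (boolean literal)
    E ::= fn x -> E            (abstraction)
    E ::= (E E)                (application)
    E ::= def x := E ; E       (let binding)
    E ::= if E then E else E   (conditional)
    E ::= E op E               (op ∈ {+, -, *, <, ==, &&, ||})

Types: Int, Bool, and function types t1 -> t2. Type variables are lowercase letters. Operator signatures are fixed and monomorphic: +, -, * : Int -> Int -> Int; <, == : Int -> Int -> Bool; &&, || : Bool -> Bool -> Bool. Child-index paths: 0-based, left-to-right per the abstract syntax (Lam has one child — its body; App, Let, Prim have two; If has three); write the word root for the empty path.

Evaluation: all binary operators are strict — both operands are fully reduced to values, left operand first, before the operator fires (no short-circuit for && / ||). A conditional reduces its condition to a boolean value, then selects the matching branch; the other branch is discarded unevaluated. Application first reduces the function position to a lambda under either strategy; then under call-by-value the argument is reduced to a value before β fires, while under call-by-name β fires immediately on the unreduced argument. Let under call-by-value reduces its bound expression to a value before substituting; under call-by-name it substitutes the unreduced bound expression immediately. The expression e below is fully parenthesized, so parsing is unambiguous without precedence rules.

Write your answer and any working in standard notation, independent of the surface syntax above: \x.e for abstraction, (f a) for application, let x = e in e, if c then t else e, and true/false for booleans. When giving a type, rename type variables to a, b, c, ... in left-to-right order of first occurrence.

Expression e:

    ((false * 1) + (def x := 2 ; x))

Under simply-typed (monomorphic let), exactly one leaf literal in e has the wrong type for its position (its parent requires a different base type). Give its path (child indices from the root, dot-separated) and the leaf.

Answer: 0.0 : false

Working:
  unify Bool ~ Int
  FAIL: mismatch Bool ~ Int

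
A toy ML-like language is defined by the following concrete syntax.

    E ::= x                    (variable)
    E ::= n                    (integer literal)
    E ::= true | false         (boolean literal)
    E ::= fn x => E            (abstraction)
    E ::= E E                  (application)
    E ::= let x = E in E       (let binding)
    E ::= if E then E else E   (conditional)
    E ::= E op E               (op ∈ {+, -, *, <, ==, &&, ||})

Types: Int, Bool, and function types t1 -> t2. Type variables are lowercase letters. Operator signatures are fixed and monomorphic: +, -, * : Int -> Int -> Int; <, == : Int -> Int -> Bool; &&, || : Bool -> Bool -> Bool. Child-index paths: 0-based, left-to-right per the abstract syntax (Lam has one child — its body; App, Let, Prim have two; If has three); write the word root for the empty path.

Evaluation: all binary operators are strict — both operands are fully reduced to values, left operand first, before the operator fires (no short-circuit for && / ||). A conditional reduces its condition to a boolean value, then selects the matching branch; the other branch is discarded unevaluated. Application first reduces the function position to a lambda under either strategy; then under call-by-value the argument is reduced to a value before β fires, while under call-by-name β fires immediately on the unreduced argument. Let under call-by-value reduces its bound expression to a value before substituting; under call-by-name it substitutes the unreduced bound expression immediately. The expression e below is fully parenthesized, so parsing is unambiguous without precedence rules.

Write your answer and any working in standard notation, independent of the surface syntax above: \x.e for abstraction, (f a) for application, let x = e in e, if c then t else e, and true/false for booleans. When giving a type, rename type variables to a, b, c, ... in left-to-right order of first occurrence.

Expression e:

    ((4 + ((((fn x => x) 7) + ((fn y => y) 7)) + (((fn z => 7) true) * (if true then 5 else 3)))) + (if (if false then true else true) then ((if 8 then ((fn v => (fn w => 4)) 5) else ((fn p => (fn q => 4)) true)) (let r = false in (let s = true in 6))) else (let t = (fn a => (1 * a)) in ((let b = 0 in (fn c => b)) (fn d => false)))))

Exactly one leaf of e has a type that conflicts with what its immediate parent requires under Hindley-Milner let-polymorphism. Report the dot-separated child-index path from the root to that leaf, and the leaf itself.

Answer: 1.1.0.0 : 8

Derivation:
  unify Int ~ Int
x : a
\x._ : a -> a
  unify a -> a ~ Int -> b
  unify a ~ Int
  unify Int ~ b
_ _ : Int
  unify Int ~ Int
y : c
\y._ : c -> c
  unify c -> c ~ Int -> d
  unify c ~ Int
  unify Int ~ d
_ _ : Int
  unify Int ~ Int
  unify Int ~ Int
\z._ : e -> Int
  unify e -> Int ~ Bool -> f
  unify e ~ Bool
  unify Int ~ f
_ _ : Int
  unify Int ~ Int
  unify Bool ~ Bool
  unify Int ~ Int
  unify Int ~ Int
  unify Int ~ Int
  unify Int ~ Int
  unify Int ~ Int
  unify Bool ~ Bool
  unify Bool ~ Bool
  unify Bool ~ Bool
  unify Int ~ Bool
  FAIL: mismatch Int ~ Bool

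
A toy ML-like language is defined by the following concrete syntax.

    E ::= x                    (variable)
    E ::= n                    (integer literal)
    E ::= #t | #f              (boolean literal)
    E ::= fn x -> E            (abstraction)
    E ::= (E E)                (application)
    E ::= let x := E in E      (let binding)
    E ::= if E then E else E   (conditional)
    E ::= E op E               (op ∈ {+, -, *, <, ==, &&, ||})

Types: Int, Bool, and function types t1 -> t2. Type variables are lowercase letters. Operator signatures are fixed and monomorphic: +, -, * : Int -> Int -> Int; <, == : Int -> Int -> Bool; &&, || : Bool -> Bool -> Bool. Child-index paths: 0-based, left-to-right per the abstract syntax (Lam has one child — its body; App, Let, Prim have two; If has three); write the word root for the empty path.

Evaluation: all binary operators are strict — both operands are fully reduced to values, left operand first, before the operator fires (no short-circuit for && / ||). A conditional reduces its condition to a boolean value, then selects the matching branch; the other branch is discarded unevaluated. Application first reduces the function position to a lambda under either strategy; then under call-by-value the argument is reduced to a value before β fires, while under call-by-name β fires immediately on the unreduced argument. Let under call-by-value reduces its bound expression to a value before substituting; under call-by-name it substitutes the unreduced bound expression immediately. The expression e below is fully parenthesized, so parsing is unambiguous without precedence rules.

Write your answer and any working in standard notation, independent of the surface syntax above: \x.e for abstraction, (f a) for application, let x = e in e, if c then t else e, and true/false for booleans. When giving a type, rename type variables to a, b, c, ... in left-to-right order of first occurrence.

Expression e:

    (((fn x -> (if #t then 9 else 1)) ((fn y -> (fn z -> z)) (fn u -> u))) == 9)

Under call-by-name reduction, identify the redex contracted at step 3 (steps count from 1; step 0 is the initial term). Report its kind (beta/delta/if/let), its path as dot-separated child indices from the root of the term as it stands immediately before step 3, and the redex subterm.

Answer: delta at root : (9 == 9)

Working:
step 0: (((\x.(if true then 9 else 1)) ((\y.(\z.z)) (\u.u))) == 9)
step 1: [beta@0] ((if true then 9 else 1) == 9)
step 2: [if@0] (9 == 9)
step 3: [delta@root] true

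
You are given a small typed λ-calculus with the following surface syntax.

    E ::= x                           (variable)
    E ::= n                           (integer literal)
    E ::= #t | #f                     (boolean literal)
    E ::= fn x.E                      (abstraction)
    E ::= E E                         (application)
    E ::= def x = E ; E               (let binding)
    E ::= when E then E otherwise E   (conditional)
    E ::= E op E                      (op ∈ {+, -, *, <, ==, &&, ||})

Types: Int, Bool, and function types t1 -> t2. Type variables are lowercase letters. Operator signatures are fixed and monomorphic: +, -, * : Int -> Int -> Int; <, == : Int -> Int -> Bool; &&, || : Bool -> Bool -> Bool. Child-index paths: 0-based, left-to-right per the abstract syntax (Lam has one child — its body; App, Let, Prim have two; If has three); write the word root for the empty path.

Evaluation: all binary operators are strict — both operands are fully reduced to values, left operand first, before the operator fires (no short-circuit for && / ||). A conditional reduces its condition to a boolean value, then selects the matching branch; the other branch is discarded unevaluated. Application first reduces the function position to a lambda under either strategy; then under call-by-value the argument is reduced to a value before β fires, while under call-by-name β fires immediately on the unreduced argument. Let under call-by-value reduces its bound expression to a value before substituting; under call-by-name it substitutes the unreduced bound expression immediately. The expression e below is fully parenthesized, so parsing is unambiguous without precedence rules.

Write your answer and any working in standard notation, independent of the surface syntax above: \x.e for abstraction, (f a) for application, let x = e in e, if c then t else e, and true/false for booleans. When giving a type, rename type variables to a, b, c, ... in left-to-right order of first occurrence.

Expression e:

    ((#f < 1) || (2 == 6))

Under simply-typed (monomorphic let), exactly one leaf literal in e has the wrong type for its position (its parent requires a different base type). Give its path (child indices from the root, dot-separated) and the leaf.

Answer: 0.0 : false

Working:
  unify Bool ~ Int
  FAIL: mismatch Bool ~ Int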